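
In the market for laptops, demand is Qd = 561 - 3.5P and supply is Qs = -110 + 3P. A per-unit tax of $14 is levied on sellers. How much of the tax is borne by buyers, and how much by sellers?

Pre-tax equilibrium: P* = 1342/13, Q* = 2596/13.
Tax on sellers shifts supply to Qs = -110 + 3(P − 14) = -152 + 3P.
561 - 3.5P = -152 + 3P gives buyer price Pb = 1426/13; sellers receive Ps = 1426/13 − 14 = 1244/13.
New quantity: Q = 561 − 3.5(1426/13) = 2302/13.
Buyer burden = 1426/13 − 1342/13 = 84/13; seller burden = 1342/13 − 1244/13 = 98/13.

Buyers bear 84/13, sellers bear 98/13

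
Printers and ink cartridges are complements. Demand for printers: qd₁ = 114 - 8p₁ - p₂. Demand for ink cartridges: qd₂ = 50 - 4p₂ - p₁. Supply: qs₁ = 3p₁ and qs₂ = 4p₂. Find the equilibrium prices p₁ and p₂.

p₁ = 862/87, p₂ = 436/87

Market 1: 114 - 8p₁ - p₂ = 3p₁ → 11p₁ + p₂ = 114.
Market 2: 8p₂ + p₁ = 50.
Eliminating p₂: 8×(1) − 1×(2) gives 87p₁ = 862, so p₁ = 862/87.
Back-substitute into (2): p₂ = (50 − 1×862/87) / 8 = 436/87.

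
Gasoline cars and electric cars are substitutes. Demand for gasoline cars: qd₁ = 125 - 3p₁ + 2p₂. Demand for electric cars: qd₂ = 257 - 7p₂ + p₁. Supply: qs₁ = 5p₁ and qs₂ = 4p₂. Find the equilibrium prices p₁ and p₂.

Market 1: 125 - 3p₁ + 2p₂ = 5p₁ → 8p₁ - 2p₂ = 125.
Market 2: 11p₂ - p₁ = 257.
Eliminating p₂: 11×(1) + 2×(2) gives 86p₁ = 1889, so p₁ = 1889/86.
Back-substitute into (2): p₂ = (257 + 1×1889/86) / 11 = 2181/86.

p₁ = 1889/86, p₂ = 2181/86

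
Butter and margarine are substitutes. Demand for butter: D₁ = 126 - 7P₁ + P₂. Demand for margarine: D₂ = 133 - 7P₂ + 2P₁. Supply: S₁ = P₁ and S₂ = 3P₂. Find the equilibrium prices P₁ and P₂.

P₁ = 1393/78, P₂ = 658/39

Market 1: 126 - 7P₁ + P₂ = P₁ → 8P₁ - P₂ = 126.
Market 2: 10P₂ - 2P₁ = 133.
Eliminating P₂: 10×(1) + 1×(2) gives 78P₁ = 1393, so P₁ = 1393/78.
Back-substitute into (2): P₂ = (133 + 2×1393/78) / 10 = 658/39.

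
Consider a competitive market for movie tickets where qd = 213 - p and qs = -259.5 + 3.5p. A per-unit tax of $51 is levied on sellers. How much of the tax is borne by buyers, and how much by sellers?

Pre-tax equilibrium: p* = 105, q* = 108.
Tax on sellers shifts supply to qs = -259.5 + 3.5(p − 51) = -438 + 3.5p.
213 - p = -438 + 3.5p gives buyer price pb = 434/3; sellers receive ps = 434/3 − 51 = 281/3.
New quantity: q = 213 − 1(434/3) = 205/3.
Buyer burden = 434/3 − 105 = 119/3; seller burden = 105 − 281/3 = 34/3.

Buyers bear 119/3, sellers bear 34/3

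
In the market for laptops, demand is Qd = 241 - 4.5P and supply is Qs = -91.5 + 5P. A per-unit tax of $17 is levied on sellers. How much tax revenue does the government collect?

Tax revenue = 27931/38

Pre-tax equilibrium: P* = 35, Q* = 83.5.
Tax on sellers shifts supply to Qs = -91.5 + 5(P − 17) = -176.5 + 5P.
241 - 4.5P = -176.5 + 5P gives buyer price Pb = 835/19; sellers receive Ps = 835/19 − 17 = 512/19.
New quantity: Q = 241 − 4.5(835/19) = 1643/38.
Revenue = 17 × 1643/38 = 27931/38.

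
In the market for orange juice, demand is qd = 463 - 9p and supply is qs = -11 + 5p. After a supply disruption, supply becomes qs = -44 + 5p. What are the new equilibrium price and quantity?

Original equilibrium: p* = 237/7, q* = 1108/7.
New equilibrium: 463 - 9p = -44 + 5p, so 507 = 14p and p' = 507/14; q' = 463 − 9(507/14) = 1919/14.

p' = 507/14, q' = 1919/14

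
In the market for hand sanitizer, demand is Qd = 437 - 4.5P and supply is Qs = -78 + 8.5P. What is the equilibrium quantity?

Set Qd = Qs: 437 - 4.5P = -78 + 8.5P.
515 = 13P, so P* = 515/13.
Q* = 437 − 4.5(515/13) = 6727/26.

Q* = 6727/26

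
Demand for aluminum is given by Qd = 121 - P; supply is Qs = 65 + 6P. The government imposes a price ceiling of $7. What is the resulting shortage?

Shortage = 7

Equilibrium price would be P* = 8, so the ceiling at 7 binds.
At P = 7: Qd = 121 − 1(7) = 114, Qs = 65 + 6(7) = 107.
Shortage = 114 − 107 = 7.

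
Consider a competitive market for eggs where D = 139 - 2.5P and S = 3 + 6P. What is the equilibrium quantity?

Set D = S: 139 - 2.5P = 3 + 6P.
136 = 8.5P, so P* = 16.
Q* = 139 − 2.5(16) = 99.

Q* = 99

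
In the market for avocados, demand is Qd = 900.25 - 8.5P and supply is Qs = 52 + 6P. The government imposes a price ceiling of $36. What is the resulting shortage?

Shortage = 326.25

Equilibrium price would be P* = 58.5, so the ceiling at 36 binds.
At P = 36: Qd = 900.25 − 8.5(36) = 594.25, Qs = 52 + 6(36) = 268.
Shortage = 594.25 − 268 = 326.25.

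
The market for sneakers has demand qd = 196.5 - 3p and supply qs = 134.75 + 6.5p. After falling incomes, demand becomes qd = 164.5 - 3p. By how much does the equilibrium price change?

Original equilibrium: p* = 6.5, q* = 177.
New equilibrium: 164.5 - 3p = 134.75 + 6.5p, so 29.75 = 9.5p and p' = 119/38; q' = 164.5 − 3(119/38) = 2947/19.
Change in price: 119/38 − 6.5 = -64/19.

Δp = -64/19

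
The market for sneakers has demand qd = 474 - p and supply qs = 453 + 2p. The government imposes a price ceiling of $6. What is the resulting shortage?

Equilibrium price would be p* = 7, so the ceiling at 6 binds.
At p = 6: qd = 474 − 1(6) = 468, qs = 453 + 2(6) = 465.
Shortage = 468 − 465 = 3.

Shortage = 3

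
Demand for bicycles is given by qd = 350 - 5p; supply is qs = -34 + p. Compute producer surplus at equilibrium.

Equilibrium: 350 - 5p = -34 + p gives p* = 64, q* = 30.
Supply starts at p = 34 (where qs = 0).
PS = ½(64 − 34)(30) = 450.

Producer surplus = 450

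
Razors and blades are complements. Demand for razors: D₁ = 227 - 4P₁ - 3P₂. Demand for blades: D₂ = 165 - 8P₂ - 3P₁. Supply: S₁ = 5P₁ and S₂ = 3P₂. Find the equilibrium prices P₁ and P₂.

Market 1: 227 - 4P₁ - 3P₂ = 5P₁ → 9P₁ + 3P₂ = 227.
Market 2: 11P₂ + 3P₁ = 165.
Eliminating P₂: 11×(1) − 3×(2) gives 90P₁ = 2002, so P₁ = 1001/45.
Back-substitute into (2): P₂ = (165 − 3×1001/45) / 11 = 134/15.

P₁ = 1001/45, P₂ = 134/15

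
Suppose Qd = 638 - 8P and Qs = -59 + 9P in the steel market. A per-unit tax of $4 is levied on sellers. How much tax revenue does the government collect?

Pre-tax equilibrium: P* = 41, Q* = 310.
Tax on sellers shifts supply to Qs = -59 + 9(P − 4) = -95 + 9P.
638 - 8P = -95 + 9P gives buyer price Pb = 733/17; sellers receive Ps = 733/17 − 4 = 665/17.
New quantity: Q = 638 − 8(733/17) = 4982/17.
Revenue = 4 × 4982/17 = 19928/17.

Tax revenue = 19928/17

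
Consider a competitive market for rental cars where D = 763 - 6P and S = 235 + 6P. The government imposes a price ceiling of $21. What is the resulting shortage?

Equilibrium price would be P* = 44, so the ceiling at 21 binds.
At P = 21: D = 763 − 6(21) = 637, S = 235 + 6(21) = 361.
Shortage = 637 − 361 = 276.

Shortage = 276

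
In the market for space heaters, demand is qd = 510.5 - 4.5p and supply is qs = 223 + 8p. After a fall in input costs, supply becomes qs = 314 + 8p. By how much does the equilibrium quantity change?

Δq = 32.76

Original equilibrium: p* = 23, q* = 407.
New equilibrium: 510.5 - 4.5p = 314 + 8p, so 196.5 = 12.5p and p' = 15.72; q' = 510.5 − 4.5(15.72) = 439.76.
Change in quantity: 439.76 − 407 = 32.76.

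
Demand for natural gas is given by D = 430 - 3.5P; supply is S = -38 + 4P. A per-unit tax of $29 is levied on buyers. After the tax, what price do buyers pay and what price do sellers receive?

Pre-tax equilibrium: P* = 62.4, Q* = 211.6.
Tax on buyers shifts demand to D = 430 − 3.5(P + 29) = 328.5 - 3.5P.
328.5 - 3.5P = -38 + 4P gives seller price Ps = 733/15; buyers pay Pb = 733/15 + 29 = 1168/15.
New quantity: Q = 430 − 3.5(1168/15) = 2362/15.

Buyers pay 1168/15, sellers receive 733/15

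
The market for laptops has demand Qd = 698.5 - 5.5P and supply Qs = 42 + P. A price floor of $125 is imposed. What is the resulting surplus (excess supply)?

Surplus = 156

Equilibrium price would be P* = 101, so the floor at 125 binds.
At P = 125: Qd = 11, Qs = 167.
Surplus = 167 − 11 = 156.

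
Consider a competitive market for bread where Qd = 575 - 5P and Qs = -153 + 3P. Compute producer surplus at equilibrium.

Equilibrium: 575 - 5P = -153 + 3P gives P* = 91, Q* = 120.
Supply starts at P = 51 (where Qs = 0).
PS = ½(91 − 51)(120) = 2400.

Producer surplus = 2400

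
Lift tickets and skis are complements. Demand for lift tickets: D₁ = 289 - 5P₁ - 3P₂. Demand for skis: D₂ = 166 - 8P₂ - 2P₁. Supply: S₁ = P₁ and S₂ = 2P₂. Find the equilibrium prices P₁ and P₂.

P₁ = 1196/27, P₂ = 209/27

Market 1: 289 - 5P₁ - 3P₂ = P₁ → 6P₁ + 3P₂ = 289.
Market 2: 10P₂ + 2P₁ = 166.
Eliminating P₂: 10×(1) − 3×(2) gives 54P₁ = 2392, so P₁ = 1196/27.
Back-substitute into (2): P₂ = (166 − 2×1196/27) / 10 = 209/27.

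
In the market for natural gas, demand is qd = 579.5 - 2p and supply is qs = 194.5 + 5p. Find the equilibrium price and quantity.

p* = 55, q* = 469.5

Set qd = qs: 579.5 - 2p = 194.5 + 5p.
385 = 7p, so p* = 55.
q* = 579.5 − 2(55) = 469.5.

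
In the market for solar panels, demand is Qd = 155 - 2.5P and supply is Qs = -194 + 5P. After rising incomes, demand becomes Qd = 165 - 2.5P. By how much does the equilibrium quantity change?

Original equilibrium: P* = 698/15, Q* = 116/3.
New equilibrium: 165 - 2.5P = -194 + 5P, so 359 = 7.5P and P' = 718/15; Q' = 165 − 2.5(718/15) = 136/3.
Change in quantity: 136/3 − 116/3 = 20/3.

ΔQ = 20/3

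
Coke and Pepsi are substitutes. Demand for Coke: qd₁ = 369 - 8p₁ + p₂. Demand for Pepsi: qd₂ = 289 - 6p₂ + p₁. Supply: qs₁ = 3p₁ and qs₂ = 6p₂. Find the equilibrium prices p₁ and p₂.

p₁ = 4717/131, p₂ = 3548/131

Market 1: 369 - 8p₁ + p₂ = 3p₁ → 11p₁ - p₂ = 369.
Market 2: 12p₂ - p₁ = 289.
Eliminating p₂: 12×(1) + 1×(2) gives 131p₁ = 4717, so p₁ = 4717/131.
Back-substitute into (2): p₂ = (289 + 1×4717/131) / 12 = 3548/131.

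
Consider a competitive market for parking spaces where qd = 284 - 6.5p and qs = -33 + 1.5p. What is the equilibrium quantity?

Set qd = qs: 284 - 6.5p = -33 + 1.5p.
317 = 8p, so p* = 39.625.
q* = 284 − 6.5(39.625) = 26.4375.

q* = 26.4375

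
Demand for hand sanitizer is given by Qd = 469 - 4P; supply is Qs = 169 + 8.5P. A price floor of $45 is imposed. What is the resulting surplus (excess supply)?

Surplus = 262.5

Equilibrium price would be P* = 24, so the floor at 45 binds.
At P = 45: Qd = 289, Qs = 551.5.
Surplus = 551.5 − 289 = 262.5.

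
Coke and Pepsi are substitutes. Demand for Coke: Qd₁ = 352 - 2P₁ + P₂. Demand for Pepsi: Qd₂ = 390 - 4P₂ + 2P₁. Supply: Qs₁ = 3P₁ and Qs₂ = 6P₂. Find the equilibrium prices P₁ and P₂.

Market 1: 352 - 2P₁ + P₂ = 3P₁ → 5P₁ - P₂ = 352.
Market 2: 10P₂ - 2P₁ = 390.
Eliminating P₂: 10×(1) + 1×(2) gives 48P₁ = 3910, so P₁ = 1955/24.
Back-substitute into (2): P₂ = (390 + 2×1955/24) / 10 = 1327/24.

P₁ = 1955/24, P₂ = 1327/24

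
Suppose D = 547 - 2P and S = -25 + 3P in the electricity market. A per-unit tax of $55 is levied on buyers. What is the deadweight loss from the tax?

Deadweight loss = 1815

Pre-tax equilibrium: P* = 114.4, Q* = 318.2.
Tax on buyers shifts demand to D = 547 − 2(P + 55) = 437 - 2P.
437 - 2P = -25 + 3P gives seller price Ps = 92.4; buyers pay Pb = 92.4 + 55 = 147.4.
New quantity: Q = 547 − 2(147.4) = 252.2.
DWL = ½ × 55 × (318.2 − 252.2) = 1815.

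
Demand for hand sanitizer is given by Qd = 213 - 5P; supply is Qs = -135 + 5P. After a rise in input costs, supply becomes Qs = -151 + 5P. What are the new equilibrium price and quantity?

P' = 36.4, Q' = 31

Original equilibrium: P* = 34.8, Q* = 39.
New equilibrium: 213 - 5P = -151 + 5P, so 364 = 10P and P' = 36.4; Q' = 213 − 5(36.4) = 31.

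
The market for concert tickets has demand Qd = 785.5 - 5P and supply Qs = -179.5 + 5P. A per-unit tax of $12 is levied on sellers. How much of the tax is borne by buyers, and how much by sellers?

Pre-tax equilibrium: P* = 96.5, Q* = 303.
Tax on sellers shifts supply to Qs = -179.5 + 5(P − 12) = -239.5 + 5P.
785.5 - 5P = -239.5 + 5P gives buyer price Pb = 102.5; sellers receive Ps = 102.5 − 12 = 90.5.
New quantity: Q = 785.5 − 5(102.5) = 273.
Buyer burden = 102.5 − 96.5 = 6; seller burden = 96.5 − 90.5 = 6.

Buyers bear $6, sellers bear $6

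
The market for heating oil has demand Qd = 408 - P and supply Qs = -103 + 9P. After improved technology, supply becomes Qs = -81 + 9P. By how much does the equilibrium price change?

Original equilibrium: P* = 51.1, Q* = 356.9.
New equilibrium: 408 - P = -81 + 9P, so 489 = 10P and P' = 48.9; Q' = 408 − 1(48.9) = 359.1.
Change in price: 48.9 − 51.1 = -2.2.

ΔP = -2.2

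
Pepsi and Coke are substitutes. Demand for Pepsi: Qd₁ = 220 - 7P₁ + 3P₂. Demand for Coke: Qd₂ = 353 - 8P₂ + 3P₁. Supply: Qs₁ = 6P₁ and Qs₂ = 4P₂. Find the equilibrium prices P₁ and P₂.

Market 1: 220 - 7P₁ + 3P₂ = 6P₁ → 13P₁ - 3P₂ = 220.
Market 2: 12P₂ - 3P₁ = 353.
Eliminating P₂: 12×(1) + 3×(2) gives 147P₁ = 3699, so P₁ = 1233/49.
Back-substitute into (2): P₂ = (353 + 3×1233/49) / 12 = 5249/147.

P₁ = 1233/49, P₂ = 5249/147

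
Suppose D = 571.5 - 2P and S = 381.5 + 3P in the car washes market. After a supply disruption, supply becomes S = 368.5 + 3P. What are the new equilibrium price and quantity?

P' = 40.6, Q' = 490.3

Original equilibrium: P* = 38, Q* = 495.5.
New equilibrium: 571.5 - 2P = 368.5 + 3P, so 203 = 5P and P' = 40.6; Q' = 571.5 − 2(40.6) = 490.3.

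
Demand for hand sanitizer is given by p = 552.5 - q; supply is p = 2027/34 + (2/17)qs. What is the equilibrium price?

p* = 111.5

Set the two price expressions equal: 552.5 - q = 2027/34 + (2/17)q.
8379/17 = (19/17)q, so q* = 441.
p* = 552.5 − (1)(441) = 111.5.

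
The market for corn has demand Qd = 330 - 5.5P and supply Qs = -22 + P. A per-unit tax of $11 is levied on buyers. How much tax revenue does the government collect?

Tax revenue = 3267/13

Pre-tax equilibrium: P* = 704/13, Q* = 418/13.
Tax on buyers shifts demand to Qd = 330 − 5.5(P + 11) = 269.5 - 5.5P.
269.5 - 5.5P = -22 + P gives seller price Ps = 583/13; buyers pay Pb = 583/13 + 11 = 726/13.
New quantity: Q = 330 − 5.5(726/13) = 297/13.
Revenue = 11 × 297/13 = 3267/13.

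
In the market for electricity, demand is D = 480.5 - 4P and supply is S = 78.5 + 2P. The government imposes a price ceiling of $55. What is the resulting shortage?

Shortage = 72

Equilibrium price would be P* = 67, so the ceiling at 55 binds.
At P = 55: D = 480.5 − 4(55) = 260.5, S = 78.5 + 2(55) = 188.5.
Shortage = 260.5 − 188.5 = 72.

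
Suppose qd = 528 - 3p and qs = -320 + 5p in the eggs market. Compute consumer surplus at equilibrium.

Equilibrium: 528 - 3p = -320 + 5p gives p* = 106, q* = 210.
Demand choke price (qd = 0): p = 176.
CS = ½(176 − 106)(210) = 7350.

Consumer surplus = 7350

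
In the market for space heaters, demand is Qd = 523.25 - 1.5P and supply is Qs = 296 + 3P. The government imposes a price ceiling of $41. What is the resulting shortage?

Equilibrium price would be P* = 50.5, so the ceiling at 41 binds.
At P = 41: Qd = 523.25 − 1.5(41) = 461.75, Qs = 296 + 3(41) = 419.
Shortage = 461.75 − 419 = 42.75.

Shortage = 42.75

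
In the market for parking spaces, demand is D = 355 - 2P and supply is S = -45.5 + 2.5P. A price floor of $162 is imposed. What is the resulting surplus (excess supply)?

Equilibrium price would be P* = 89, so the floor at 162 binds.
At P = 162: D = 31, S = 359.5.
Surplus = 359.5 − 31 = 328.5.

Surplus = 328.5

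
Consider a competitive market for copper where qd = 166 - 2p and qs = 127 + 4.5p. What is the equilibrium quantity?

q* = 154

Set qd = qs: 166 - 2p = 127 + 4.5p.
39 = 6.5p, so p* = 6.
q* = 166 − 2(6) = 154.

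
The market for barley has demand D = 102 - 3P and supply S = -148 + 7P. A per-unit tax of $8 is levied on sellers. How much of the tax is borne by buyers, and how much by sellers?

Buyers bear $5.6, sellers bear $2.4

Pre-tax equilibrium: P* = 25, Q* = 27.
Tax on sellers shifts supply to S = -148 + 7(P − 8) = -204 + 7P.
102 - 3P = -204 + 7P gives buyer price Pb = 30.6; sellers receive Ps = 30.6 − 8 = 22.6.
New quantity: Q = 102 − 3(30.6) = 10.2.
Buyer burden = 30.6 − 25 = 5.6; seller burden = 25 − 22.6 = 2.4.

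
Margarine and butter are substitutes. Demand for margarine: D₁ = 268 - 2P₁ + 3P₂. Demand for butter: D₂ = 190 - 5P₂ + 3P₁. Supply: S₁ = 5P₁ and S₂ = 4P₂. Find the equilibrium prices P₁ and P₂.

P₁ = 497/9, P₂ = 1067/27

Market 1: 268 - 2P₁ + 3P₂ = 5P₁ → 7P₁ - 3P₂ = 268.
Market 2: 9P₂ - 3P₁ = 190.
Eliminating P₂: 9×(1) + 3×(2) gives 54P₁ = 2982, so P₁ = 497/9.
Back-substitute into (2): P₂ = (190 + 3×497/9) / 9 = 1067/27.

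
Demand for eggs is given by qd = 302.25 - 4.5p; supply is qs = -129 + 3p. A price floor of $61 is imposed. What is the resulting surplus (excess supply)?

Equilibrium price would be p* = 57.5, so the floor at 61 binds.
At p = 61: qd = 27.75, qs = 54.
Surplus = 54 − 27.75 = 26.25.

Surplus = 26.25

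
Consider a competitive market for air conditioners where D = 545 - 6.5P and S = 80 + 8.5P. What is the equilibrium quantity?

Set D = S: 545 - 6.5P = 80 + 8.5P.
465 = 15P, so P* = 31.
Q* = 545 − 6.5(31) = 343.5.

Q* = 343.5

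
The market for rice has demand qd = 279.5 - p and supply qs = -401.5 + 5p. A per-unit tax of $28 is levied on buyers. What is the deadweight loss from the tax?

Pre-tax equilibrium: p* = 113.5, q* = 166.
Tax on buyers shifts demand to qd = 279.5 − 1(p + 28) = 251.5 - p.
251.5 - p = -401.5 + 5p gives seller price ps = 653/6; buyers pay pb = 653/6 + 28 = 821/6.
New quantity: q = 279.5 − 1(821/6) = 428/3.
DWL = ½ × 28 × (166 − 428/3) = 980/3.

Deadweight loss = 980/3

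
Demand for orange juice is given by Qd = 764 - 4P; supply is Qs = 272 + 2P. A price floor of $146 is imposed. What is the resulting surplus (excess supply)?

Equilibrium price would be P* = 82, so the floor at 146 binds.
At P = 146: Qd = 180, Qs = 564.
Surplus = 564 − 180 = 384.

Surplus = 384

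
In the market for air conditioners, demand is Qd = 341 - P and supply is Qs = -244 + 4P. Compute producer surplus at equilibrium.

Producer surplus = 6272

Equilibrium: 341 - P = -244 + 4P gives P* = 117, Q* = 224.
Supply starts at P = 61 (where Qs = 0).
PS = ½(117 − 61)(224) = 6272.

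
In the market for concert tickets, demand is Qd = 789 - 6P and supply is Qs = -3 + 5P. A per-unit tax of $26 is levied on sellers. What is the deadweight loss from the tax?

Pre-tax equilibrium: P* = 72, Q* = 357.
Tax on sellers shifts supply to Qs = -3 + 5(P − 26) = -133 + 5P.
789 - 6P = -133 + 5P gives buyer price Pb = 922/11; sellers receive Ps = 922/11 − 26 = 636/11.
New quantity: Q = 789 − 6(922/11) = 3147/11.
DWL = ½ × 26 × (357 − 3147/11) = 10140/11.

Deadweight loss = 10140/11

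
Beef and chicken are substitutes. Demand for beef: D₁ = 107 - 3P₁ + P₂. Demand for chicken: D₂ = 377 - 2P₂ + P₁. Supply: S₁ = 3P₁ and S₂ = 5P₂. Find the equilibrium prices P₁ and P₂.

Market 1: 107 - 3P₁ + P₂ = 3P₁ → 6P₁ - P₂ = 107.
Market 2: 7P₂ - P₁ = 377.
Eliminating P₂: 7×(1) + 1×(2) gives 41P₁ = 1126, so P₁ = 1126/41.
Back-substitute into (2): P₂ = (377 + 1×1126/41) / 7 = 2369/41.

P₁ = 1126/41, P₂ = 2369/41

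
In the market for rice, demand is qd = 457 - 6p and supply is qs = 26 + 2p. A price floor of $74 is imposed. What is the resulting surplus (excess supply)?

Surplus = 161

Equilibrium price would be p* = 53.875, so the floor at 74 binds.
At p = 74: qd = 13, qs = 174.
Surplus = 174 − 13 = 161.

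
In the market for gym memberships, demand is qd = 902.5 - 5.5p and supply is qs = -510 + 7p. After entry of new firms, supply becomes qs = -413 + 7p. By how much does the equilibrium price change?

Original equilibrium: p* = 113, q* = 281.
New equilibrium: 902.5 - 5.5p = -413 + 7p, so 1315.5 = 12.5p and p' = 105.24; q' = 902.5 − 5.5(105.24) = 323.68.
Change in price: 105.24 − 113 = -7.76.

Δp = -7.76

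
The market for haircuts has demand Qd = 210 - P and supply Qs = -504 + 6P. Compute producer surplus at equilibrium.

Equilibrium: 210 - P = -504 + 6P gives P* = 102, Q* = 108.
Supply starts at P = 84 (where Qs = 0).
PS = ½(102 − 84)(108) = 972.

Producer surplus = 972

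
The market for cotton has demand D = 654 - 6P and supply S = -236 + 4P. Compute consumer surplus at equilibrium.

Equilibrium: 654 - 6P = -236 + 4P gives P* = 89, Q* = 120.
Demand choke price (D = 0): P = 109.
CS = ½(109 − 89)(120) = 1200.

Consumer surplus = 1200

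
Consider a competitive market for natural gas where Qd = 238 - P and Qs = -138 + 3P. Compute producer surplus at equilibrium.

Equilibrium: 238 - P = -138 + 3P gives P* = 94, Q* = 144.
Supply starts at P = 46 (where Qs = 0).
PS = ½(94 − 46)(144) = 3456.

Producer surplus = 3456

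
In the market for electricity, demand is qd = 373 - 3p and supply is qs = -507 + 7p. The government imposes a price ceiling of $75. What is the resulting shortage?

Shortage = 130

Equilibrium price would be p* = 88, so the ceiling at 75 binds.
At p = 75: qd = 373 − 3(75) = 148, qs = -507 + 7(75) = 18.
Shortage = 148 − 18 = 130.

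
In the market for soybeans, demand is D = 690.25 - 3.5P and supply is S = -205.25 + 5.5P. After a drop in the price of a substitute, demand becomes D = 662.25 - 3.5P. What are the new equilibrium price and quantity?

P' = 1735/18, Q' = 2924/9

Original equilibrium: P* = 99.5, Q* = 342.
New equilibrium: 662.25 - 3.5P = -205.25 + 5.5P, so 867.5 = 9P and P' = 1735/18; Q' = 662.25 − 3.5(1735/18) = 2924/9.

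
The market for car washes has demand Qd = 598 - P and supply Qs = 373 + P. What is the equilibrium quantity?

Q* = 485.5

Set Qd = Qs: 598 - P = 373 + P.
225 = 2P, so P* = 112.5.
Q* = 598 − 1(112.5) = 485.5.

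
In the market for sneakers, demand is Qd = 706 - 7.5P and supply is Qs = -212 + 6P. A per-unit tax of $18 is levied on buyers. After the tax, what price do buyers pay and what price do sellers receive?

Buyers pay $76, sellers receive $58

Pre-tax equilibrium: P* = 68, Q* = 196.
Tax on buyers shifts demand to Qd = 706 − 7.5(P + 18) = 571 - 7.5P.
571 - 7.5P = -212 + 6P gives seller price Ps = 58; buyers pay Pb = 58 + 18 = 76.
New quantity: Q = 706 − 7.5(76) = 136.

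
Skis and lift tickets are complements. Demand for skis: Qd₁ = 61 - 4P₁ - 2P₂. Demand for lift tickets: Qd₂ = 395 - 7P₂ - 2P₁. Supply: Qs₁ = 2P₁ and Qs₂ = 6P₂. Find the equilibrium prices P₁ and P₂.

P₁ = 3/74, P₂ = 1124/37

Market 1: 61 - 4P₁ - 2P₂ = 2P₁ → 6P₁ + 2P₂ = 61.
Market 2: 13P₂ + 2P₁ = 395.
Eliminating P₂: 13×(1) − 2×(2) gives 74P₁ = 3, so P₁ = 3/74.
Back-substitute into (2): P₂ = (395 − 2×3/74) / 13 = 1124/37.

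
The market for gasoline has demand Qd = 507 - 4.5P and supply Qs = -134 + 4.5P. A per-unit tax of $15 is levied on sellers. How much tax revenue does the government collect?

Pre-tax equilibrium: P* = 641/9, Q* = 186.5.
Tax on sellers shifts supply to Qs = -134 + 4.5(P − 15) = -201.5 + 4.5P.
507 - 4.5P = -201.5 + 4.5P gives buyer price Pb = 1417/18; sellers receive Ps = 1417/18 − 15 = 1147/18.
New quantity: Q = 507 − 4.5(1417/18) = 152.75.
Revenue = 15 × 152.75 = 2291.25.

Tax revenue = 2291.25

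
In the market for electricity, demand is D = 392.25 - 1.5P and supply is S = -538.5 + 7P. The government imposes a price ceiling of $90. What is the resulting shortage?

Shortage = 165.75

Equilibrium price would be P* = 109.5, so the ceiling at 90 binds.
At P = 90: D = 392.25 − 1.5(90) = 257.25, S = -538.5 + 7(90) = 91.5.
Shortage = 257.25 − 91.5 = 165.75.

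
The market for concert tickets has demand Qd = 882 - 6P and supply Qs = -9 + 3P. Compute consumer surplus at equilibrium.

Equilibrium: 882 - 6P = -9 + 3P gives P* = 99, Q* = 288.
Demand choke price (Qd = 0): P = 147.
CS = ½(147 − 99)(288) = 6912.

Consumer surplus = 6912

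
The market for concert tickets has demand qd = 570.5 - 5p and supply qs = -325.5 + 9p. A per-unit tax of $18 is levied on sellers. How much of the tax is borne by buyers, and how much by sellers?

Pre-tax equilibrium: p* = 64, q* = 250.5.
Tax on sellers shifts supply to qs = -325.5 + 9(p − 18) = -487.5 + 9p.
570.5 - 5p = -487.5 + 9p gives buyer price pb = 529/7; sellers receive ps = 529/7 − 18 = 403/7.
New quantity: q = 570.5 − 5(529/7) = 2697/14.
Buyer burden = 529/7 − 64 = 81/7; seller burden = 64 − 403/7 = 45/7.

Buyers bear 81/7, sellers bear 45/7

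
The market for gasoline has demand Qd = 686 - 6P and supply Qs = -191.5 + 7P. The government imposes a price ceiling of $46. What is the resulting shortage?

Equilibrium price would be P* = 67.5, so the ceiling at 46 binds.
At P = 46: Qd = 686 − 6(46) = 410, Qs = -191.5 + 7(46) = 130.5.
Shortage = 410 − 130.5 = 279.5.

Shortage = 279.5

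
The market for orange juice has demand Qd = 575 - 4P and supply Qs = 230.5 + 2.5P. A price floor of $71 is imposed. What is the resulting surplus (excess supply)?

Equilibrium price would be P* = 53, so the floor at 71 binds.
At P = 71: Qd = 291, Qs = 408.
Surplus = 408 − 291 = 117.

Surplus = 117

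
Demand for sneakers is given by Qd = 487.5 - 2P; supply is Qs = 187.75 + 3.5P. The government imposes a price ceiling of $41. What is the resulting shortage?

Shortage = 74.25

Equilibrium price would be P* = 54.5, so the ceiling at 41 binds.
At P = 41: Qd = 487.5 − 2(41) = 405.5, Qs = 187.75 + 3.5(41) = 331.25.
Shortage = 405.5 − 331.25 = 74.25.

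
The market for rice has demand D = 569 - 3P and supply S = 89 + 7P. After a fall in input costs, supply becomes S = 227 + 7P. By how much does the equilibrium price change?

ΔP = -13.8

Original equilibrium: P* = 48, Q* = 425.
New equilibrium: 569 - 3P = 227 + 7P, so 342 = 10P and P' = 34.2; Q' = 569 − 3(34.2) = 466.4.
Change in price: 34.2 − 48 = -13.8.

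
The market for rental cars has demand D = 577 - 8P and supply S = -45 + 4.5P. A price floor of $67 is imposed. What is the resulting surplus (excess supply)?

Surplus = 215.5

Equilibrium price would be P* = 49.76, so the floor at 67 binds.
At P = 67: D = 41, S = 256.5.
Surplus = 256.5 − 41 = 215.5.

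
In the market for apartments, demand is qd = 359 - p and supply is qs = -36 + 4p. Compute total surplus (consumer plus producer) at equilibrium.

Total surplus = 49000

Equilibrium: 359 - p = -36 + 4p gives p* = 79, q* = 280.
Demand choke price: p = 359; supply starts at p = 9.
CS = ½(359 − 79)(280) = 39200; PS = ½(79 − 9)(280) = 9800.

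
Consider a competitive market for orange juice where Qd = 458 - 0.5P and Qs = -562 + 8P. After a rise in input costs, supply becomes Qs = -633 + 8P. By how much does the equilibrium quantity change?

Original equilibrium: P* = 120, Q* = 398.
New equilibrium: 458 - 0.5P = -633 + 8P, so 1091 = 8.5P and P' = 2182/17; Q' = 458 − 0.5(2182/17) = 6695/17.
Change in quantity: 6695/17 − 398 = -71/17.

ΔQ = -71/17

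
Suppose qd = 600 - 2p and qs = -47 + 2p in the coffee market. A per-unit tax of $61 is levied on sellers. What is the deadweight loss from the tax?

Pre-tax equilibrium: p* = 161.75, q* = 276.5.
Tax on sellers shifts supply to qs = -47 + 2(p − 61) = -169 + 2p.
600 - 2p = -169 + 2p gives buyer price pb = 192.25; sellers receive ps = 192.25 − 61 = 131.25.
New quantity: q = 600 − 2(192.25) = 215.5.
DWL = ½ × 61 × (276.5 − 215.5) = 1860.5.

Deadweight loss = 1860.5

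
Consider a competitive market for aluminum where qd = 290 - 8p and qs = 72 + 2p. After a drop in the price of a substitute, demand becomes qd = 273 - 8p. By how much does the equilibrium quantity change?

Δq = -3.4

Original equilibrium: p* = 21.8, q* = 115.6.
New equilibrium: 273 - 8p = 72 + 2p, so 201 = 10p and p' = 20.1; q' = 273 − 8(20.1) = 112.2.
Change in quantity: 112.2 − 115.6 = -3.4.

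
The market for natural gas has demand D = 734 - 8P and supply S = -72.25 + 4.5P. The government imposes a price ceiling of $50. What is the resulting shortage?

Shortage = 181.25

Equilibrium price would be P* = 64.5, so the ceiling at 50 binds.
At P = 50: D = 734 − 8(50) = 334, S = -72.25 + 4.5(50) = 152.75.
Shortage = 334 − 152.75 = 181.25.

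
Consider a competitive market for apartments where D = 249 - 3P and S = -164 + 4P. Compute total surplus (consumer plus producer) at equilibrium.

Equilibrium: 249 - 3P = -164 + 4P gives P* = 59, Q* = 72.
Demand choke price: P = 83; supply starts at P = 41.
CS = ½(83 − 59)(72) = 864; PS = ½(59 − 41)(72) = 648.

Total surplus = 1512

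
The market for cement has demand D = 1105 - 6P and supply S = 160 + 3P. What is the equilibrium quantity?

Set D = S: 1105 - 6P = 160 + 3P.
945 = 9P, so P* = 105.
Q* = 1105 − 6(105) = 475.

Q* = 475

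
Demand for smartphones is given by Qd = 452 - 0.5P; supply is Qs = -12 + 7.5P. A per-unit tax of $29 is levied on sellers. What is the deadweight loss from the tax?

Pre-tax equilibrium: P* = 58, Q* = 423.
Tax on sellers shifts supply to Qs = -12 + 7.5(P − 29) = -229.5 + 7.5P.
452 - 0.5P = -229.5 + 7.5P gives buyer price Pb = 85.1875; sellers receive Ps = 85.1875 − 29 = 56.1875.
New quantity: Q = 452 − 0.5(85.1875) = 409.40625.
DWL = ½ × 29 × (423 − 409.40625) = 197.109375.

Deadweight loss = 197.109375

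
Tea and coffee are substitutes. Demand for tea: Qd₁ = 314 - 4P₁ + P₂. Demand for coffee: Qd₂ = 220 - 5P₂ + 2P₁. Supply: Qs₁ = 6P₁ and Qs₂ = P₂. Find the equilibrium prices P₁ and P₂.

Market 1: 314 - 4P₁ + P₂ = 6P₁ → 10P₁ - P₂ = 314.
Market 2: 6P₂ - 2P₁ = 220.
Eliminating P₂: 6×(1) + 1×(2) gives 58P₁ = 2104, so P₁ = 1052/29.
Back-substitute into (2): P₂ = (220 + 2×1052/29) / 6 = 1414/29.

P₁ = 1052/29, P₂ = 1414/29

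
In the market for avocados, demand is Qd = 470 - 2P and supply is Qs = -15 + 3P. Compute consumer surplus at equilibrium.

Consumer surplus = 19044

Equilibrium: 470 - 2P = -15 + 3P gives P* = 97, Q* = 276.
Demand choke price (Qd = 0): P = 235.
CS = ½(235 − 97)(276) = 19044.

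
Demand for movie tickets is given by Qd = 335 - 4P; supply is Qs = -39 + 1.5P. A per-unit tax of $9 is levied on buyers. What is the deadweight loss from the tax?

Deadweight loss = 486/11

Pre-tax equilibrium: P* = 68, Q* = 63.
Tax on buyers shifts demand to Qd = 335 − 4(P + 9) = 299 - 4P.
299 - 4P = -39 + 1.5P gives seller price Ps = 676/11; buyers pay Pb = 676/11 + 9 = 775/11.
New quantity: Q = 335 − 4(775/11) = 585/11.
DWL = ½ × 9 × (63 − 585/11) = 486/11.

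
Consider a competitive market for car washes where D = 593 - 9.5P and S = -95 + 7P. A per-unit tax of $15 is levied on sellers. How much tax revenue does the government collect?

Pre-tax equilibrium: P* = 1376/33, Q* = 6497/33.
Tax on sellers shifts supply to S = -95 + 7(P − 15) = -200 + 7P.
593 - 9.5P = -200 + 7P gives buyer price Pb = 1586/33; sellers receive Ps = 1586/33 − 15 = 1091/33.
New quantity: Q = 593 − 9.5(1586/33) = 4502/33.
Revenue = 15 × 4502/33 = 22510/11.

Tax revenue = 22510/11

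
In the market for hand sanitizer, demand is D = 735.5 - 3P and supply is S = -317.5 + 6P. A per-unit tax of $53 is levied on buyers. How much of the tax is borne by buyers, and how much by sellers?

Pre-tax equilibrium: P* = 117, Q* = 384.5.
Tax on buyers shifts demand to D = 735.5 − 3(P + 53) = 576.5 - 3P.
576.5 - 3P = -317.5 + 6P gives seller price Ps = 298/3; buyers pay Pb = 298/3 + 53 = 457/3.
New quantity: Q = 735.5 − 3(457/3) = 278.5.
Buyer burden = 457/3 − 117 = 106/3; seller burden = 117 − 298/3 = 53/3.

Buyers bear 106/3, sellers bear 53/3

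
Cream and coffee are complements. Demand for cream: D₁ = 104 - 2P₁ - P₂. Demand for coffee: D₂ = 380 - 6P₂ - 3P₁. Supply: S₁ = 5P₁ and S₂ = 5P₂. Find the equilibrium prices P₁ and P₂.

Market 1: 104 - 2P₁ - P₂ = 5P₁ → 7P₁ + P₂ = 104.
Market 2: 11P₂ + 3P₁ = 380.
Eliminating P₂: 11×(1) − 1×(2) gives 74P₁ = 764, so P₁ = 382/37.
Back-substitute into (2): P₂ = (380 − 3×382/37) / 11 = 1174/37.

P₁ = 382/37, P₂ = 1174/37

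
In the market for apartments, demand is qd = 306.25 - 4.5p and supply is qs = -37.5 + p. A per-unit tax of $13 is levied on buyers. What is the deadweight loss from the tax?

Pre-tax equilibrium: p* = 62.5, q* = 25.
Tax on buyers shifts demand to qd = 306.25 − 4.5(p + 13) = 247.75 - 4.5p.
247.75 - 4.5p = -37.5 + p gives seller price ps = 1141/22; buyers pay pb = 1141/22 + 13 = 1427/22.
New quantity: q = 306.25 − 4.5(1427/22) = 158/11.
DWL = ½ × 13 × (25 − 158/11) = 1521/22.

Deadweight loss = 1521/22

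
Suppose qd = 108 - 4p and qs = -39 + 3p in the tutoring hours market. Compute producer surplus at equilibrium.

Producer surplus = 96

Equilibrium: 108 - 4p = -39 + 3p gives p* = 21, q* = 24.
Supply starts at p = 13 (where qs = 0).
PS = ½(21 − 13)(24) = 96.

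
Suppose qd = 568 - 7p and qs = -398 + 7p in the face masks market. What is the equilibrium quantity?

Set qd = qs: 568 - 7p = -398 + 7p.
966 = 14p, so p* = 69.
q* = 568 − 7(69) = 85.

q* = 85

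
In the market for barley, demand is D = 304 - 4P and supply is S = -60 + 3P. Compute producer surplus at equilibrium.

Equilibrium: 304 - 4P = -60 + 3P gives P* = 52, Q* = 96.
Supply starts at P = 20 (where S = 0).
PS = ½(52 − 20)(96) = 1536.

Producer surplus = 1536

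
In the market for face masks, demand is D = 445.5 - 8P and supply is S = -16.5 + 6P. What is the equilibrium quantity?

Q* = 181.5

Set D = S: 445.5 - 8P = -16.5 + 6P.
462 = 14P, so P* = 33.
Q* = 445.5 − 8(33) = 181.5.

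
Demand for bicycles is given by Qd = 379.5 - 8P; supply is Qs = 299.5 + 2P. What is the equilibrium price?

Set Qd = Qs: 379.5 - 8P = 299.5 + 2P.
80 = 10P, so P* = 8.
Q* = 379.5 − 8(8) = 315.5.

P* = 8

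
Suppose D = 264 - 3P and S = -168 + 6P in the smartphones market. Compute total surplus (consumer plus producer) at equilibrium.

Equilibrium: 264 - 3P = -168 + 6P gives P* = 48, Q* = 120.
Demand choke price: P = 88; supply starts at P = 28.
CS = ½(88 − 48)(120) = 2400; PS = ½(48 − 28)(120) = 1200.

Total surplus = 3600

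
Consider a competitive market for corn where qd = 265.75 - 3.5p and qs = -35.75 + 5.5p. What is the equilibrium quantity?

Set qd = qs: 265.75 - 3.5p = -35.75 + 5.5p.
301.5 = 9p, so p* = 33.5.
q* = 265.75 − 3.5(33.5) = 148.5.

q* = 148.5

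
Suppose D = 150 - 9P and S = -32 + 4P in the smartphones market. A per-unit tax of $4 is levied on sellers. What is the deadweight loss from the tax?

Pre-tax equilibrium: P* = 14, Q* = 24.
Tax on sellers shifts supply to S = -32 + 4(P − 4) = -48 + 4P.
150 - 9P = -48 + 4P gives buyer price Pb = 198/13; sellers receive Ps = 198/13 − 4 = 146/13.
New quantity: Q = 150 − 9(198/13) = 168/13.
DWL = ½ × 4 × (24 − 168/13) = 288/13.

Deadweight loss = 288/13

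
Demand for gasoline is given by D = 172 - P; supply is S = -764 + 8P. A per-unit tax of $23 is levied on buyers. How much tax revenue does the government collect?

Tax revenue = 9844/9

Pre-tax equilibrium: P* = 104, Q* = 68.
Tax on buyers shifts demand to D = 172 − 1(P + 23) = 149 - P.
149 - P = -764 + 8P gives seller price Ps = 913/9; buyers pay Pb = 913/9 + 23 = 1120/9.
New quantity: Q = 172 − 1(1120/9) = 428/9.
Revenue = 23 × 428/9 = 9844/9.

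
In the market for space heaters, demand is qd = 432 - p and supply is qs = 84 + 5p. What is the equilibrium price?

Set qd = qs: 432 - p = 84 + 5p.
348 = 6p, so p* = 58.
q* = 432 − 1(58) = 374.

p* = 58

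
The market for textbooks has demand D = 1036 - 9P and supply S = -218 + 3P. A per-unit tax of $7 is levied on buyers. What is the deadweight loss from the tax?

Deadweight loss = 55.125

Pre-tax equilibrium: P* = 104.5, Q* = 95.5.
Tax on buyers shifts demand to D = 1036 − 9(P + 7) = 973 - 9P.
973 - 9P = -218 + 3P gives seller price Ps = 99.25; buyers pay Pb = 99.25 + 7 = 106.25.
New quantity: Q = 1036 − 9(106.25) = 79.75.
DWL = ½ × 7 × (95.5 − 79.75) = 55.125.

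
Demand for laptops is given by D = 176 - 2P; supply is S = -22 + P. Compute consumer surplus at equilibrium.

Equilibrium: 176 - 2P = -22 + P gives P* = 66, Q* = 44.
Demand choke price (D = 0): P = 88.
CS = ½(88 − 66)(44) = 484.

Consumer surplus = 484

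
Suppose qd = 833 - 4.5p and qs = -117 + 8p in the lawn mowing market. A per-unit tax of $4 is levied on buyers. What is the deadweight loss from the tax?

Pre-tax equilibrium: p* = 76, q* = 491.
Tax on buyers shifts demand to qd = 833 − 4.5(p + 4) = 815 - 4.5p.
815 - 4.5p = -117 + 8p gives seller price ps = 74.56; buyers pay pb = 74.56 + 4 = 78.56.
New quantity: q = 833 − 4.5(78.56) = 479.48.
DWL = ½ × 4 × (491 − 479.48) = 23.04.

Deadweight loss = 23.04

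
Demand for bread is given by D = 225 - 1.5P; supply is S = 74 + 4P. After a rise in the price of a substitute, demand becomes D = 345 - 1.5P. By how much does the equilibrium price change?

ΔP = 240/11

Original equilibrium: P* = 302/11, Q* = 2022/11.
New equilibrium: 345 - 1.5P = 74 + 4P, so 271 = 5.5P and P' = 542/11; Q' = 345 − 1.5(542/11) = 2982/11.
Change in price: 542/11 − 302/11 = 240/11.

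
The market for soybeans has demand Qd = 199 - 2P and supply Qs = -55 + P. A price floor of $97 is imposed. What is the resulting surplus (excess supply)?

Equilibrium price would be P* = 254/3, so the floor at 97 binds.
At P = 97: Qd = 5, Qs = 42.
Surplus = 42 − 5 = 37.

Surplus = 37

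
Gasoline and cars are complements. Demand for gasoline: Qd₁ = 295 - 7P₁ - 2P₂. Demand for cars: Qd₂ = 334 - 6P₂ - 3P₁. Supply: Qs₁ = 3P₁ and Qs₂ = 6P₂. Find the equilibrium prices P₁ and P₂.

P₁ = 1436/57, P₂ = 2455/114

Market 1: 295 - 7P₁ - 2P₂ = 3P₁ → 10P₁ + 2P₂ = 295.
Market 2: 12P₂ + 3P₁ = 334.
Eliminating P₂: 12×(1) − 2×(2) gives 114P₁ = 2872, so P₁ = 1436/57.
Back-substitute into (2): P₂ = (334 − 3×1436/57) / 12 = 2455/114.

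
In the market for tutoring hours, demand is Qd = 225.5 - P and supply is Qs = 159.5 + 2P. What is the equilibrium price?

P* = 22

Set Qd = Qs: 225.5 - P = 159.5 + 2P.
66 = 3P, so P* = 22.
Q* = 225.5 − 1(22) = 203.5.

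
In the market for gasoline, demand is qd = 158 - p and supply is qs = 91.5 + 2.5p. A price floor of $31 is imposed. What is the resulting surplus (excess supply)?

Equilibrium price would be p* = 19, so the floor at 31 binds.
At p = 31: qd = 127, qs = 169.
Surplus = 169 − 127 = 42.

Surplus = 42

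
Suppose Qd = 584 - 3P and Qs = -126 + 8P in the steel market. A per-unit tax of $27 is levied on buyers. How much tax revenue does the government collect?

Tax revenue = 98442/11

Pre-tax equilibrium: P* = 710/11, Q* = 4294/11.
Tax on buyers shifts demand to Qd = 584 − 3(P + 27) = 503 - 3P.
503 - 3P = -126 + 8P gives seller price Ps = 629/11; buyers pay Pb = 629/11 + 27 = 926/11.
New quantity: Q = 584 − 3(926/11) = 3646/11.
Revenue = 27 × 3646/11 = 98442/11.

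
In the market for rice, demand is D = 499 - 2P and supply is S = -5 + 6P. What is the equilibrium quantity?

Q* = 373

Set D = S: 499 - 2P = -5 + 6P.
504 = 8P, so P* = 63.
Q* = 499 − 2(63) = 373.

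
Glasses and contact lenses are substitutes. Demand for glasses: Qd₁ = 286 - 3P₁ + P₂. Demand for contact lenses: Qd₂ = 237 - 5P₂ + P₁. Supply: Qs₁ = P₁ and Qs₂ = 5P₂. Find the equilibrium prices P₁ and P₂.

P₁ = 3097/39, P₂ = 1234/39

Market 1: 286 - 3P₁ + P₂ = P₁ → 4P₁ - P₂ = 286.
Market 2: 10P₂ - P₁ = 237.
Eliminating P₂: 10×(1) + 1×(2) gives 39P₁ = 3097, so P₁ = 3097/39.
Back-substitute into (2): P₂ = (237 + 1×3097/39) / 10 = 1234/39.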